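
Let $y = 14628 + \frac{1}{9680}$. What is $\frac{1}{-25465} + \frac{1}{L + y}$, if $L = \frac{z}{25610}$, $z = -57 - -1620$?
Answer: $\frac{53730583243}{1846908494024605} \approx 2.9092 \cdot 10^{-5}$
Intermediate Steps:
$z = 1563$ ($z = -57 + 1620 = 1563$)
$y = \frac{141599041}{9680}$ ($y = 14628 + \frac{1}{9680} = \frac{141599041}{9680} \approx 14628.0$)
$L = \frac{1563}{25610} \approx 0.061031$
$\frac{1}{-25465} + \frac{1}{L + y} = \frac{1}{-25465} + \frac{1}{\frac{1563}{25610} + \frac{141599041}{9680}} = - \frac{1}{25465} + \frac{1}{\frac{72527331397}{4958096}} = - \frac{1}{25465} + \frac{4958096}{72527331397} = \frac{53730583243}{1846908494024605}$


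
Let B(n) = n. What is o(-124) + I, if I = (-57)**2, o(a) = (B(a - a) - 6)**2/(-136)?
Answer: 110457/34 ≈ 3248.7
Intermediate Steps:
o(a) = -9/34 (o(a) = ((a - a) - 6)**2/(-136) = (0 - 6)**2*(-1/136) = (-6)**2*(-1/136) = 36*(-1/136) = -9/34)
I = 3249
o(-124) + I = -9/34 + 3249 = 110457/34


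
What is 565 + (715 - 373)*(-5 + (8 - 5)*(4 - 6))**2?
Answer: 41947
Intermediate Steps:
565 + (715 - 373)*(-5 + (8 - 5)*(4 - 6))**2 = 565 + 342*(-5 + 3*(-2))**2 = 565 + 342*(-5 - 6)**2 = 565 + 342*(-11)**2 = 565 + 342*121 = 565 + 41382 = 41947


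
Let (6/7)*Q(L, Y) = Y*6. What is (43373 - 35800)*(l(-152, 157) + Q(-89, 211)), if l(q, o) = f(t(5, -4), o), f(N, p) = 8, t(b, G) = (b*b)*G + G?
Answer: 11245905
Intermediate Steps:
t(b, G) = G + G*b² (t(b, G) = b²*G + G = G*b² + G = G + G*b²)
Q(L, Y) = 7*Y (Q(L, Y) = 7*(Y*6)/6 = 7*(6*Y)/6 = 7*Y)
l(q, o) = 8
(43373 - 35800)*(l(-152, 157) + Q(-89, 211)) = (43373 - 35800)*(8 + 7*211) = 7573*(8 + 1477) = 7573*1485 = 11245905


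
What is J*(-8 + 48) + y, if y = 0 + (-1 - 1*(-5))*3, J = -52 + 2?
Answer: -1988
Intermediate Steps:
J = -50
y = 12 (y = 0 + (-1 + 5)*3 = 0 + 4*3 = 0 + 12 = 12)
J*(-8 + 48) + y = -50*(-8 + 48) + 12 = -50*40 + 12 = -2000 + 12 = -1988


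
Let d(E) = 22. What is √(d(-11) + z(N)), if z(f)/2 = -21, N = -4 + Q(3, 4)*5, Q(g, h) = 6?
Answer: 2*I*√5 ≈ 4.4721*I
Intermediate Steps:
N = 26 (N = -4 + 6*5 = -4 + 30 = 26)
z(f) = -42 (z(f) = 2*(-21) = -42)
√(d(-11) + z(N)) = √(22 - 42) = √(-20) = 2*I*√5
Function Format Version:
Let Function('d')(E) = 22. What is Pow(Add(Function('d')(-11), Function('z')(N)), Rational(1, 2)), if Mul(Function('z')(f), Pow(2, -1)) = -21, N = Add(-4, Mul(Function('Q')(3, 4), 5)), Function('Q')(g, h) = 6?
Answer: Mul(2, I, Pow(5, Rational(1, 2))) ≈ Mul(4.4721, I)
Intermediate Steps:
N = 26 (N = Add(-4, Mul(6, 5)) = Add(-4, 30) = 26)
Function('z')(f) = -42 (Function('z')(f) = Mul(2, -21) = -42)
Pow(Add(Function('d')(-11), Function('z')(N)), Rational(1, 2)) = Pow(Add(22, -42), Rational(1, 2)) = Pow(-20, Rational(1, 2)) = Mul(2, I, Pow(5, Rational(1, 2)))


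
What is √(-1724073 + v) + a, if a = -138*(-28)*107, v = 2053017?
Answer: 413448 + 4*√20559 ≈ 4.1402e+5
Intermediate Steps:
a = 413448 (a = 3864*107 = 413448)
√(-1724073 + v) + a = √(-1724073 + 2053017) + 413448 = √328944 + 413448 = 4*√20559 + 413448 = 413448 + 4*√20559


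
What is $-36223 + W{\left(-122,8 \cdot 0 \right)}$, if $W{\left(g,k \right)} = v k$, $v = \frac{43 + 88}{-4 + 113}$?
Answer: $-36223$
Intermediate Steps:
$v = \frac{131}{109} \approx 1.2018$
$W{\left(g,k \right)} = \frac{131 k}{109}$
$-36223 + W{\left(-122,8 \cdot 0 \right)} = -36223 + \frac{131 \cdot 8 \cdot 0}{109} = -36223 + \frac{131}{109} \cdot 0 = -36223 + 0 = -36223$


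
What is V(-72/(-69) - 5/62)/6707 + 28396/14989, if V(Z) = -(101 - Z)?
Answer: 269446286255/143357523998 ≈ 1.8795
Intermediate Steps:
V(Z) = -101 + Z
V(-72/(-69) - 5/62)/6707 + 28396/14989 = (-101 + (-72/(-69) - 5/62))/6707 + 28396/14989 = (-101 + (-72*(-1/69) - 5*1/62))*(1/6707) + 28396*(1/14989) = (-101 + (24/23 - 5/62))*(1/6707) + 28396/14989 = (-101 + 1373/1426)*(1/6707) + 28396/14989 = -142653/1426*1/6707 + 28396/14989 = -142653/9564182 + 28396/14989 = 269446286255/143357523998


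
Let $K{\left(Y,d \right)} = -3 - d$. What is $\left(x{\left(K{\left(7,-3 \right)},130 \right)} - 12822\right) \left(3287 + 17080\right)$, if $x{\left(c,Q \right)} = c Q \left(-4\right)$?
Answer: $-261145674$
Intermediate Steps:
$x{\left(c,Q \right)} = - 4 Q c$ ($x{\left(c,Q \right)} = Q c \left(-4\right) = - 4 Q c$)
$\left(x{\left(K{\left(7,-3 \right)},130 \right)} - 12822\right) \left(3287 + 17080\right) = \left(\left(-4\right) 130 \left(-3 - -3\right) - 12822\right) \left(3287 + 17080\right) = \left(\left(-4\right) 130 \left(-3 + 3\right) - 12822\right) 20367 = \left(\left(-4\right) 130 \cdot 0 - 12822\right) 20367 = \left(0 - 12822\right) 20367 = \left(-12822\right) 20367 = -261145674$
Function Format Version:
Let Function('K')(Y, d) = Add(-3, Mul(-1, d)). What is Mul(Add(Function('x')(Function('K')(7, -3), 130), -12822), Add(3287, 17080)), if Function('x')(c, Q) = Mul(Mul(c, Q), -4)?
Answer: -261145674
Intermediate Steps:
Function('x')(c, Q) = Mul(-4, Q, c) (Function('x')(c, Q) = Mul(Mul(Q, c), -4) = Mul(-4, Q, c))
Mul(Add(Function('x')(Function('K')(7, -3), 130), -12822), Add(3287, 17080)) = Mul(Add(Mul(-4, 130, Add(-3, Mul(-1, -3))), -12822), Add(3287, 17080)) = Mul(Add(Mul(-4, 130, Add(-3, 3)), -12822), 20367) = Mul(Add(Mul(-4, 130, 0), -12822), 20367) = Mul(Add(0, -12822), 20367) = Mul(-12822, 20367) = -261145674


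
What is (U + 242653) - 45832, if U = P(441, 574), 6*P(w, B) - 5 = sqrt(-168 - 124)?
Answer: 1180931/6 + I*sqrt(73)/3 ≈ 1.9682e+5 + 2.848*I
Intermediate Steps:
P(w, B) = 5/6 + I*sqrt(73)/3 (P(w, B) = 5/6 + sqrt(-168 - 124)/6 = 5/6 + sqrt(-292)/6 = 5/6 + (2*I*sqrt(73))/6 = 5/6 + I*sqrt(73)/3)
U = 5/6 + I*sqrt(73)/3 ≈ 0.83333 + 2.848*I
(U + 242653) - 45832 = ((5/6 + I*sqrt(73)/3) + 242653) - 45832 = (1455923/6 + I*sqrt(73)/3) - 45832 = 1180931/6 + I*sqrt(73)/3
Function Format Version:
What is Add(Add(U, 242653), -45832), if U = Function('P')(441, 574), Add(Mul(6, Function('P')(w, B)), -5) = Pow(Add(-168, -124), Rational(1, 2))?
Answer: Add(Rational(1180931, 6), Mul(Rational(1, 3), I, Pow(73, Rational(1, 2)))) ≈ Add(1.9682e+5, Mul(2.8480, I))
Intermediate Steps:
Function('P')(w, B) = Add(Rational(5, 6), Mul(Rational(1, 3), I, Pow(73, Rational(1, 2)))) (Function('P')(w, B) = Add(Rational(5, 6), Mul(Rational(1, 6), Pow(Add(-168, -124), Rational(1, 2)))) = Add(Rational(5, 6), Mul(Rational(1, 6), Pow(-292, Rational(1, 2)))) = Add(Rational(5, 6), Mul(Rational(1, 6), Mul(2, I, Pow(73, Rational(1, 2))))) = Add(Rational(5, 6), Mul(Rational(1, 3), I, Pow(73, Rational(1, 2)))))
U = Add(Rational(5, 6), Mul(Rational(1, 3), I, Pow(73, Rational(1, 2)))) ≈ Add(0.83333, Mul(2.8480, I))
Add(Add(U, 242653), -45832) = Add(Add(Add(Rational(5, 6), Mul(Rational(1, 3), I, Pow(73, Rational(1, 2)))), 242653), -45832) = Add(Add(Rational(1455923, 6), Mul(Rational(1, 3), I, Pow(73, Rational(1, 2)))), -45832) = Add(Rational(1180931, 6), Mul(Rational(1, 3), I, Pow(73, Rational(1, 2))))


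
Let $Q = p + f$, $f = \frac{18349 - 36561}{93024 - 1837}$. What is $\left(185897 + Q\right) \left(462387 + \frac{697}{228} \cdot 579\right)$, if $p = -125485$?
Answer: $\frac{48581757695496564}{1732553} \approx 2.8041 \cdot 10^{10}$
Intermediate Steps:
$f = - \frac{18212}{91187} \approx -0.19972$
$Q = - \frac{11442618907}{91187}$ ($Q = -125485 - \frac{18212}{91187} = - \frac{11442618907}{91187} \approx -1.2549 \cdot 10^{5}$)
$\left(185897 + Q\right) \left(462387 + \frac{697}{228} \cdot 579\right) = \left(185897 - \frac{11442618907}{91187}\right) \left(462387 + \frac{697}{228} \cdot 579\right) = \frac{5508770832 \left(462387 + 697 \cdot \frac{1}{228} \cdot 579\right)}{91187} = \frac{5508770832 \left(462387 + \frac{697}{228} \cdot 579\right)}{91187} = \frac{5508770832 \left(462387 + \frac{134521}{76}\right)}{91187} = \frac{5508770832}{91187} \cdot \frac{35275933}{76} = \frac{48581757695496564}{1732553}$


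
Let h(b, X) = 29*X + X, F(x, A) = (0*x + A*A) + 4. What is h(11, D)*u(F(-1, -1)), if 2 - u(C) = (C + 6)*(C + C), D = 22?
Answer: -71280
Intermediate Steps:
F(x, A) = 4 + A**2 (F(x, A) = (0 + A**2) + 4 = A**2 + 4 = 4 + A**2)
h(b, X) = 30*X
u(C) = 2 - 2*C*(6 + C) (u(C) = 2 - (C + 6)*(C + C) = 2 - (6 + C)*2*C = 2 - 2*C*(6 + C))
h(11, D)*u(F(-1, -1)) = (30*22)*(2 - 12*(4 + (-1)**2) - 2*(4 + (-1)**2)**2) = 660*(2 - 12*(4 + 1) - 2*(4 + 1)**2) = 660*(2 - 12*5 - 2*5**2) = 660*(2 - 60 - 2*25) = 660*(2 - 60 - 50) = 660*(-108) = -71280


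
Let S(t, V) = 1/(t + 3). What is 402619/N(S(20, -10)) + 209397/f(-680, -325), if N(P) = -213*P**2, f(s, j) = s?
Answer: -144874708241/144840 ≈ -1.0002e+6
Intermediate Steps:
S(t, V) = 1/(3 + t)
402619/N(S(20, -10)) + 209397/f(-680, -325) = 402619/((-213/(3 + 20)**2)) + 209397/(-680) = 402619/((-213*(1/23)**2)) + 209397*(-1/680) = 402619/((-213*(1/23)**2)) - 209397/680 = 402619/((-213*1/529)) - 209397/680 = 402619/(-213/529) - 209397/680 = 402619*(-529/213) - 209397/680 = -212985451/213 - 209397/680 = -144874708241/144840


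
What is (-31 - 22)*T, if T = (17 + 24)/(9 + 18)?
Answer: -2173/27 ≈ -80.481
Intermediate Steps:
T = 41/27 ≈ 1.5185
(-31 - 22)*T = (-31 - 22)*(41/27) = -53*41/27 = -2173/27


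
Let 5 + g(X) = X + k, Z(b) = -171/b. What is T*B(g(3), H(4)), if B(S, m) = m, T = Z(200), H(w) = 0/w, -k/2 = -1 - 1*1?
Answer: 0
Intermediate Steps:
k = 4 (k = -2*(-1 - 1*1) = -2*(-1 - 1) = -2*(-2) = 4)
H(w) = 0
g(X) = -1 + X (g(X) = -5 + (X + 4) = -5 + (4 + X) = -1 + X)
T = -171/200 ≈ -0.85500
T*B(g(3), H(4)) = -171/200*0 = 0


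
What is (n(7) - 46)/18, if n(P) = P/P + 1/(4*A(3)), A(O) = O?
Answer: -539/216 ≈ -2.4954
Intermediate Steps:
n(P) = 13/12 (n(P) = P/P + 1/(4*3) = 1 + (1/4)*(1/3) = 1 + 1/12 = 13/12)
(n(7) - 46)/18 = (13/12 - 46)/18 = -539/12*1/18 = -539/216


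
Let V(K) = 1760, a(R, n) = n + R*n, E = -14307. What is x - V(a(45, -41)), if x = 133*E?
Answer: -1904591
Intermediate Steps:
x = -1902831 (x = 133*(-14307) = -1902831)
x - V(a(45, -41)) = -1902831 - 1*1760 = -1902831 - 1760 = -1904591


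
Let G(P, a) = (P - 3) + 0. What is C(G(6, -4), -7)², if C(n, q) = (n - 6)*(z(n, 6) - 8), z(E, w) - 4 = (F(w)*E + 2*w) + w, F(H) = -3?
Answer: 225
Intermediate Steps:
G(P, a) = -3 + P (G(P, a) = (-3 + P) + 0 = -3 + P)
z(E, w) = 4 - 3*E + 3*w (z(E, w) = 4 + ((-3*E + 2*w) + w) = 4 + (-3*E + 3*w) = 4 - 3*E + 3*w)
C(n, q) = (-6 + n)*(14 - 3*n) (C(n, q) = (n - 6)*((4 - 3*n + 3*6) - 8) = (-6 + n)*((4 - 3*n + 18) - 8) = (-6 + n)*((22 - 3*n) - 8) = (-6 + n)*(14 - 3*n))
C(G(6, -4), -7)² = (-84 - 3*(-3 + 6)² + 32*(-3 + 6))² = (-84 - 3*3² + 32*3)² = (-84 - 3*9 + 96)² = (-84 - 27 + 96)² = (-15)² = 225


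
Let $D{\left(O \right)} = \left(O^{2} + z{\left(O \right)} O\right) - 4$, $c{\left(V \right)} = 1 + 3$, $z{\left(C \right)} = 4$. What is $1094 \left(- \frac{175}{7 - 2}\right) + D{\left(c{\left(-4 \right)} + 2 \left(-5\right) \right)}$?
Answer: $-38282$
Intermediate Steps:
$c{\left(V \right)} = 4$
$D{\left(O \right)} = -4 + O^{2} + 4 O$ ($D{\left(O \right)} = \left(O^{2} + 4 O\right) - 4 = -4 + O^{2} + 4 O$)
$1094 \left(- \frac{175}{7 - 2}\right) + D{\left(c{\left(-4 \right)} + 2 \left(-5\right) \right)} = 1094 \left(- \frac{175}{7 - 2}\right) + \left(-4 + \left(4 + 2 \left(-5\right)\right)^{2} + 4 \left(4 + 2 \left(-5\right)\right)\right) = 1094 \left(- \frac{175}{5}\right) + \left(-4 + \left(4 - 10\right)^{2} + 4 \left(4 - 10\right)\right) = 1094 \left(\left(-175\right) \frac{1}{5}\right) + \left(-4 + \left(-6\right)^{2} + 4 \left(-6\right)\right) = 1094 \left(-35\right) - -8 = -38290 + 8 = -38282$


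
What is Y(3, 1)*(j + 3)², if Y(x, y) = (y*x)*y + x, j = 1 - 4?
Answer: 0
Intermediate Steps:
j = -3
Y(x, y) = x + x*y² (Y(x, y) = (x*y)*y + x = x*y² + x = x + x*y²)
Y(3, 1)*(j + 3)² = (3*(1 + 1²))*(-3 + 3)² = (3*(1 + 1))*0² = (3*2)*0 = 6*0 = 0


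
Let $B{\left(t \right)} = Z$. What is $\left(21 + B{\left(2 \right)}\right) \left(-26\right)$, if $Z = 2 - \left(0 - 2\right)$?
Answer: $-650$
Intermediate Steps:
$Z = 4$ ($Z = 2 - \left(0 - 2\right) = 2 - -2 = 2 + 2 = 4$)
$B{\left(t \right)} = 4$
$\left(21 + B{\left(2 \right)}\right) \left(-26\right) = \left(21 + 4\right) \left(-26\right) = 25 \left(-26\right) = -650$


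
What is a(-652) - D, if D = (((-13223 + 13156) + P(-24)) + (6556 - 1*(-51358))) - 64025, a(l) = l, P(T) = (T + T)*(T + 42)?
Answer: 6390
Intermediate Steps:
P(T) = 2*T*(42 + T) (P(T) = (2*T)*(42 + T) = 2*T*(42 + T))
D = -7042 (D = (((-13223 + 13156) + 2*(-24)*(42 - 24)) + (6556 - 1*(-51358))) - 64025 = ((-67 + 2*(-24)*18) + (6556 + 51358)) - 64025 = ((-67 - 864) + 57914) - 64025 = (-931 + 57914) - 64025 = 56983 - 64025 = -7042)
a(-652) - D = -652 - 1*(-7042) = -652 + 7042 = 6390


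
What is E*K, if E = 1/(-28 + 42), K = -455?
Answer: -65/2 ≈ -32.500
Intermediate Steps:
E = 1/14 ≈ 0.071429
E*K = (1/14)*(-455) = -65/2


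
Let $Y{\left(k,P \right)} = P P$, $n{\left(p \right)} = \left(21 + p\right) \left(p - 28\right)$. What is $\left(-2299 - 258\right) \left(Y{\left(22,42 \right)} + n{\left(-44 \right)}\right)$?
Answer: $-8744940$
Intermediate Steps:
$n{\left(p \right)} = \left(-28 + p\right) \left(21 + p\right)$ ($n{\left(p \right)} = \left(21 + p\right) \left(-28 + p\right) = \left(-28 + p\right) \left(21 + p\right)$)
$Y{\left(k,P \right)} = P^{2}$
$\left(-2299 - 258\right) \left(Y{\left(22,42 \right)} + n{\left(-44 \right)}\right) = \left(-2299 - 258\right) \left(42^{2} - \left(280 - 1936\right)\right) = - 2557 \left(1764 + \left(-588 + 1936 + 308\right)\right) = - 2557 \left(1764 + 1656\right) = \left(-2557\right) 3420 = -8744940$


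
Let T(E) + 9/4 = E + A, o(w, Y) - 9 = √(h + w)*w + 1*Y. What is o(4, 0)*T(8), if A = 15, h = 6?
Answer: 747/4 + 83*√10 ≈ 449.22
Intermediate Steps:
o(w, Y) = 9 + Y + w*√(6 + w) (o(w, Y) = 9 + (√(6 + w)*w + 1*Y) = 9 + (w*√(6 + w) + Y) = 9 + (Y + w*√(6 + w)) = 9 + Y + w*√(6 + w))
T(E) = 51/4 + E (T(E) = -9/4 + (E + 15) = -9/4 + (15 + E) = 51/4 + E)
o(4, 0)*T(8) = (9 + 0 + 4*√(6 + 4))*(51/4 + 8) = (9 + 0 + 4*√10)*(83/4) = (9 + 4*√10)*(83/4) = 747/4 + 83*√10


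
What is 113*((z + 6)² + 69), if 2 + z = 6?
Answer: 19097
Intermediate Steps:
z = 4 (z = -2 + 6 = 4)
113*((z + 6)² + 69) = 113*((4 + 6)² + 69) = 113*(10² + 69) = 113*(100 + 69) = 113*169 = 19097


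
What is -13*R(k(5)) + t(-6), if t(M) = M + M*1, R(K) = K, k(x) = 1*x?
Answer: -77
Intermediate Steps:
k(x) = x
t(M) = 2*M (t(M) = M + M = 2*M)
-13*R(k(5)) + t(-6) = -13*5 + 2*(-6) = -65 - 12 = -77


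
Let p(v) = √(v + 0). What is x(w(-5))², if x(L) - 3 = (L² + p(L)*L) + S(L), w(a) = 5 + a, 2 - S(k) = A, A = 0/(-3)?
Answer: 25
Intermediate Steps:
A = 0 (A = 0*(-⅓) = 0)
S(k) = 2 (S(k) = 2 - 1*0 = 2 + 0 = 2)
p(v) = √v
x(L) = 5 + L² + L^(3/2) (x(L) = 3 + ((L² + √L*L) + 2) = 3 + ((L² + L^(3/2)) + 2) = 3 + (2 + L² + L^(3/2)) = 5 + L² + L^(3/2))
x(w(-5))² = (5 + (5 - 5)² + (5 - 5)^(3/2))² = (5 + 0² + 0^(3/2))² = (5 + 0 + 0)² = 5² = 25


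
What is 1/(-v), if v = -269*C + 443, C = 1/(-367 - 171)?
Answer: -2/887 ≈ -0.0022548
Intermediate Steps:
C = -1/538 (C = 1/(-538) = -1/538 ≈ -0.0018587)
v = 887/2 (v = -269*(-1/538) + 443 = ½ + 443 = 887/2 ≈ 443.50)
1/(-v) = 1/(-1*887/2) = 1/(-887/2) = -2/887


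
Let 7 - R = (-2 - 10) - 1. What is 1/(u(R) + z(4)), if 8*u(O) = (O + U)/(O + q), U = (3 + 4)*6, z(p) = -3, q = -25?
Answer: -20/91 ≈ -0.21978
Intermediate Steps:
U = 42 (U = 7*6 = 42)
R = 20 (R = 7 - ((-2 - 10) - 1) = 7 - (-12 - 1) = 7 - 1*(-13) = 7 + 13 = 20)
u(O) = (42 + O)/(8*(-25 + O)) (u(O) = ((O + 42)/(O - 25))/8 = ((42 + O)/(-25 + O))/8 = (42 + O)/(8*(-25 + O)))
1/(u(R) + z(4)) = 1/((42 + 20)/(8*(-25 + 20)) - 3) = 1/((⅛)*62/(-5) - 3) = 1/((⅛)*(-⅕)*62 - 3) = 1/(-31/20 - 3) = 1/(-91/20) = -20/91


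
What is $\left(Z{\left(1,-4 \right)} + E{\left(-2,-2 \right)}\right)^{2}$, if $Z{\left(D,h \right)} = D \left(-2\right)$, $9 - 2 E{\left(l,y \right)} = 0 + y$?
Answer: $\frac{49}{4} \approx 12.25$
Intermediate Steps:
$E{\left(l,y \right)} = \frac{9}{2} - \frac{y}{2}$ ($E{\left(l,y \right)} = \frac{9}{2} - \frac{0 + y}{2} = \frac{9}{2} - \frac{y}{2}$)
$Z{\left(D,h \right)} = - 2 D$
$\left(Z{\left(1,-4 \right)} + E{\left(-2,-2 \right)}\right)^{2} = \left(\left(-2\right) 1 + \left(\frac{9}{2} - -1\right)\right)^{2} = \left(-2 + \left(\frac{9}{2} + 1\right)\right)^{2} = \left(-2 + \frac{11}{2}\right)^{2} = \left(\frac{7}{2}\right)^{2} = \frac{49}{4}$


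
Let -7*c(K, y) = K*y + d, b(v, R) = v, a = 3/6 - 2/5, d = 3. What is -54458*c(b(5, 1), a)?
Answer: 27229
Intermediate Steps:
a = 1/10 (a = 3*(1/6) - 2*1/5 = 1/2 - 2/5 = 1/10 ≈ 0.10000)
c(K, y) = -3/7 - K*y/7 (c(K, y) = -(K*y + 3)/7 = -(3 + K*y)/7 = -3/7 - K*y/7)
-54458*c(b(5, 1), a) = -54458*(-3/7 - 1/7*5*1/10) = -54458*(-3/7 - 1/14) = -54458*(-1/2) = 27229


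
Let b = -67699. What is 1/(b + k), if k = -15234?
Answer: -1/82933 ≈ -1.2058e-5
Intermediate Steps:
1/(b + k) = 1/(-67699 - 15234) = 1/(-82933) = -1/82933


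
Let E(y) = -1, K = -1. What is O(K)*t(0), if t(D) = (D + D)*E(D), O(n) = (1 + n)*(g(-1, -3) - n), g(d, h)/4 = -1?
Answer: 0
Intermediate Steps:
g(d, h) = -4 (g(d, h) = 4*(-1) = -4)
O(n) = (1 + n)*(-4 - n)
t(D) = -2*D (t(D) = (D + D)*(-1) = (2*D)*(-1) = -2*D)
O(K)*t(0) = (-4 - 1*(-1)² - 5*(-1))*(-2*0) = (-4 - 1*1 + 5)*0 = (-4 - 1 + 5)*0 = 0*0 = 0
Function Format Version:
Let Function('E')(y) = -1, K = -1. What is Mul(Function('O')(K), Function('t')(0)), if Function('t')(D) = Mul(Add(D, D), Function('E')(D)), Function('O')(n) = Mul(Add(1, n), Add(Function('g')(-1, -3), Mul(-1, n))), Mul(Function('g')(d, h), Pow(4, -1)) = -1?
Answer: 0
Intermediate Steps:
Function('g')(d, h) = -4 (Function('g')(d, h) = Mul(4, -1) = -4)
Function('O')(n) = Mul(Add(1, n), Add(-4, Mul(-1, n)))
Function('t')(D) = Mul(-2, D) (Function('t')(D) = Mul(Add(D, D), -1) = Mul(Mul(2, D), -1) = Mul(-2, D))
Mul(Function('O')(K), Function('t')(0)) = Mul(Add(-4, Mul(-1, Pow(-1, 2)), Mul(-5, -1)), Mul(-2, 0)) = Mul(Add(-4, Mul(-1, 1), 5), 0) = Mul(Add(-4, -1, 5), 0) = Mul(0, 0) = 0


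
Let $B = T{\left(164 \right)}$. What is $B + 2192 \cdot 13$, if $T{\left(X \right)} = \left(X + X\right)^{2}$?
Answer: $136080$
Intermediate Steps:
$T{\left(X \right)} = 4 X^{2}$ ($T{\left(X \right)} = \left(2 X\right)^{2} = 4 X^{2}$)
$B = 107584$ ($B = 4 \cdot 164^{2} = 4 \cdot 26896 = 107584$)
$B + 2192 \cdot 13 = 107584 + 2192 \cdot 13 = 107584 + 28496 = 136080$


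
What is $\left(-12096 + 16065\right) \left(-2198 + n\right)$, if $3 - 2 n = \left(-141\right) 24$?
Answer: $- \frac{4004721}{2} \approx -2.0024 \cdot 10^{6}$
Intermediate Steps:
$n = \frac{3387}{2}$ ($n = \frac{3}{2} - \frac{\left(-141\right) 24}{2} = \frac{3}{2} - -1692 = \frac{3}{2} + 1692 = \frac{3387}{2} \approx 1693.5$)
$\left(-12096 + 16065\right) \left(-2198 + n\right) = \left(-12096 + 16065\right) \left(-2198 + \frac{3387}{2}\right) = 3969 \left(- \frac{1009}{2}\right) = - \frac{4004721}{2}$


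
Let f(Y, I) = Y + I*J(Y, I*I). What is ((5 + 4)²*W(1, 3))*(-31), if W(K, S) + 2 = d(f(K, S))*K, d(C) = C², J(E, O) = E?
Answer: -35154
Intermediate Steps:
f(Y, I) = Y + I*Y
W(K, S) = -2 + K³*(1 + S)² (W(K, S) = -2 + (K*(1 + S))²*K = -2 + (K²*(1 + S)²)*K = -2 + K³*(1 + S)²)
((5 + 4)²*W(1, 3))*(-31) = ((5 + 4)²*(-2 + 1³*(1 + 3)²))*(-31) = (9²*(-2 + 1*4²))*(-31) = (81*(-2 + 1*16))*(-31) = (81*(-2 + 16))*(-31) = (81*14)*(-31) = 1134*(-31) = -35154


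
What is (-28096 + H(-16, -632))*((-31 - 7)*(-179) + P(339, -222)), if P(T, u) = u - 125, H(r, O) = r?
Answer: -181462960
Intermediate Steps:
P(T, u) = -125 + u
(-28096 + H(-16, -632))*((-31 - 7)*(-179) + P(339, -222)) = (-28096 - 16)*((-31 - 7)*(-179) + (-125 - 222)) = -28112*(-38*(-179) - 347) = -28112*(6802 - 347) = -28112*6455 = -181462960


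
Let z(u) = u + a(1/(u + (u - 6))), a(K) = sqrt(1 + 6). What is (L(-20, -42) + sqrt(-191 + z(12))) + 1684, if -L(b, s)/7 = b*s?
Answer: -4196 + I*sqrt(179 - sqrt(7)) ≈ -4196.0 + 13.28*I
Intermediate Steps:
a(K) = sqrt(7)
L(b, s) = -7*b*s
z(u) = u + sqrt(7)
(L(-20, -42) + sqrt(-191 + z(12))) + 1684 = (-7*(-20)*(-42) + sqrt(-191 + (12 + sqrt(7)))) + 1684 = (-5880 + sqrt(-179 + sqrt(7))) + 1684 = -4196 + sqrt(-179 + sqrt(7))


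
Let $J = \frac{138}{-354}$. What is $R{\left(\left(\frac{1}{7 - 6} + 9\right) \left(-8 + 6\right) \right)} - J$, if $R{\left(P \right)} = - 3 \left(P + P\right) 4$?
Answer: $\frac{28343}{59} \approx 480.39$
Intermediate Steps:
$J = - \frac{23}{59}$ ($J = 138 \left(- \frac{1}{354}\right) = - \frac{23}{59} \approx -0.38983$)
$R{\left(P \right)} = - 24 P$ ($R{\left(P \right)} = - 3 \cdot 2 P 4 = - 6 P 4 = - 24 P$)
$R{\left(\left(\frac{1}{7 - 6} + 9\right) \left(-8 + 6\right) \right)} - J = - 24 \left(\frac{1}{7 - 6} + 9\right) \left(-8 + 6\right) - - \frac{23}{59} = - 24 \left(1^{-1} + 9\right) \left(-2\right) + \frac{23}{59} = - 24 \left(1 + 9\right) \left(-2\right) + \frac{23}{59} = - 24 \cdot 10 \left(-2\right) + \frac{23}{59} = \left(-24\right) \left(-20\right) + \frac{23}{59} = 480 + \frac{23}{59} = \frac{28343}{59}$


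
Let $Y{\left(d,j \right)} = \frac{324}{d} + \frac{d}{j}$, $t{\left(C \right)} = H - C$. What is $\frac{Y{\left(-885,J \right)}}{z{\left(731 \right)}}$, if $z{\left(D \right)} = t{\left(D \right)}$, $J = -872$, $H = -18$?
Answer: $- \frac{166899}{192672760} \approx -0.00086623$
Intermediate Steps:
$t{\left(C \right)} = -18 - C$
$z{\left(D \right)} = -18 - D$
$\frac{Y{\left(-885,J \right)}}{z{\left(731 \right)}} = \frac{\frac{324}{-885} - \frac{885}{-872}}{-18 - 731} = \frac{324 \left(- \frac{1}{885}\right) - - \frac{885}{872}}{-18 - 731} = \frac{- \frac{108}{295} + \frac{885}{872}}{-749} = \frac{166899}{257240} \left(- \frac{1}{749}\right) = - \frac{166899}{192672760}$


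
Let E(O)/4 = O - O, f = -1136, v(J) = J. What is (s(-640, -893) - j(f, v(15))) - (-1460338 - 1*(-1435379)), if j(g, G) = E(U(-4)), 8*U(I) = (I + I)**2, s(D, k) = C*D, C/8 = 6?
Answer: -5761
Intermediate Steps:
C = 48 (C = 8*6 = 48)
s(D, k) = 48*D
U(I) = I**2/2 (U(I) = (I + I)**2/8 = (2*I)**2/8 = (4*I**2)/8 = I**2/2)
E(O) = 0 (E(O) = 4*(O - O) = 4*0 = 0)
j(g, G) = 0
(s(-640, -893) - j(f, v(15))) - (-1460338 - 1*(-1435379)) = (48*(-640) - 1*0) - (-1460338 - 1*(-1435379)) = (-30720 + 0) - (-1460338 + 1435379) = -30720 - 1*(-24959) = -30720 + 24959 = -5761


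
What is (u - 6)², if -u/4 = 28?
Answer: 13924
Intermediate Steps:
u = -112 (u = -4*28 = -112)
(u - 6)² = (-112 - 6)² = (-118)² = 13924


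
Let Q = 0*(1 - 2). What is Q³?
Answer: 0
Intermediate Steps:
Q = 0 (Q = 0*(-1) = 0)
Q³ = 0³ = 0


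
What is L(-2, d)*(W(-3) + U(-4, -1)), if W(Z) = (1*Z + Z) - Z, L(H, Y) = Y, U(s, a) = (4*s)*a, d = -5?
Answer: -65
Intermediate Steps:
U(s, a) = 4*a*s
W(Z) = Z (W(Z) = (Z + Z) - Z = 2*Z - Z = Z)
L(-2, d)*(W(-3) + U(-4, -1)) = -5*(-3 + 4*(-1)*(-4)) = -5*(-3 + 16) = -5*13 = -65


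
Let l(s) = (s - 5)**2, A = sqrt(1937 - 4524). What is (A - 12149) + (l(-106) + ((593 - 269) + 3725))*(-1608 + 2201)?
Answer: 9695261 + I*sqrt(2587) ≈ 9.6953e+6 + 50.863*I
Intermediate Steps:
A = I*sqrt(2587) (A = sqrt(-2587) = I*sqrt(2587) ≈ 50.863*I)
l(s) = (-5 + s)**2
(A - 12149) + (l(-106) + ((593 - 269) + 3725))*(-1608 + 2201) = (I*sqrt(2587) - 12149) + ((-5 - 106)**2 + ((593 - 269) + 3725))*(-1608 + 2201) = (-12149 + I*sqrt(2587)) + ((-111)**2 + (324 + 3725))*593 = (-12149 + I*sqrt(2587)) + (12321 + 4049)*593 = (-12149 + I*sqrt(2587)) + 16370*593 = (-12149 + I*sqrt(2587)) + 9707410 = 9695261 + I*sqrt(2587)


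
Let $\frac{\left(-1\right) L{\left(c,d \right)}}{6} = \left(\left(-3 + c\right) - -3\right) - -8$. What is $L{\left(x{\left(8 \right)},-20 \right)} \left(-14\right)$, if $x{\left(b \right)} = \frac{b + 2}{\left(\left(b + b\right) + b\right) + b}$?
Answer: $\frac{2793}{4} \approx 698.25$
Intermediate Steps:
$x{\left(b \right)} = \frac{2 + b}{4 b}$ ($x{\left(b \right)} = \frac{2 + b}{\left(2 b + b\right) + b} = \frac{2 + b}{3 b + b} = \frac{2 + b}{4 b}$)
$L{\left(c,d \right)} = -48 - 6 c$ ($L{\left(c,d \right)} = - 6 \left(\left(\left(-3 + c\right) - -3\right) - -8\right) = - 6 \left(\left(\left(-3 + c\right) + 3\right) + 8\right) = - 6 \left(c + 8\right) = - 6 \left(8 + c\right) = -48 - 6 c$)
$L{\left(x{\left(8 \right)},-20 \right)} \left(-14\right) = \left(-48 - 6 \frac{2 + 8}{4 \cdot 8}\right) \left(-14\right) = \left(-48 - 6 \cdot \frac{1}{4} \cdot \frac{1}{8} \cdot 10\right) \left(-14\right) = \left(-48 - \frac{15}{8}\right) \left(-14\right) = \left(- \frac{399}{8}\right) \left(-14\right) = \frac{2793}{4}$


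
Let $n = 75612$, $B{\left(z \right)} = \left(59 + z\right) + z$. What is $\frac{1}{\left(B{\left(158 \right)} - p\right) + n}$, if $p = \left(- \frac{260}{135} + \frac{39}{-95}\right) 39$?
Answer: $\frac{855}{65046794} \approx 1.3144 \cdot 10^{-5}$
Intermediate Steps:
$B{\left(z \right)} = 59 + 2 z$
$p = - \frac{77909}{855}$ ($p = \left(\left(-260\right) \frac{1}{135} + 39 \left(- \frac{1}{95}\right)\right) 39 = \left(- \frac{52}{27} - \frac{39}{95}\right) 39 = \left(- \frac{5993}{2565}\right) 39 = - \frac{77909}{855} \approx -91.122$)
$\frac{1}{\left(B{\left(158 \right)} - p\right) + n} = \frac{1}{\left(\left(59 + 2 \cdot 158\right) - - \frac{77909}{855}\right) + 75612} = \frac{1}{\left(\left(59 + 316\right) + \frac{77909}{855}\right) + 75612} = \frac{1}{\left(375 + \frac{77909}{855}\right) + 75612} = \frac{1}{\frac{398534}{855} + 75612} = \frac{1}{\frac{65046794}{855}} = \frac{855}{65046794}$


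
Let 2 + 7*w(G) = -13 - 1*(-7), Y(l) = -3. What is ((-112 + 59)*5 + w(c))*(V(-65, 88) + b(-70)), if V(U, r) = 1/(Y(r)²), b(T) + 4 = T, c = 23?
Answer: 19665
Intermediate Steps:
b(T) = -4 + T
w(G) = -8/7 (w(G) = -2/7 + (-13 - 1*(-7))/7 = -2/7 + (-13 + 7)/7 = -2/7 + (⅐)*(-6) = -2/7 - 6/7 = -8/7)
V(U, r) = ⅑ (V(U, r) = 1/((-3)²) = 1/9 = ⅑)
((-112 + 59)*5 + w(c))*(V(-65, 88) + b(-70)) = ((-112 + 59)*5 - 8/7)*(⅑ + (-4 - 70)) = (-53*5 - 8/7)*(⅑ - 74) = (-265 - 8/7)*(-665/9) = -1863/7*(-665/9) = 19665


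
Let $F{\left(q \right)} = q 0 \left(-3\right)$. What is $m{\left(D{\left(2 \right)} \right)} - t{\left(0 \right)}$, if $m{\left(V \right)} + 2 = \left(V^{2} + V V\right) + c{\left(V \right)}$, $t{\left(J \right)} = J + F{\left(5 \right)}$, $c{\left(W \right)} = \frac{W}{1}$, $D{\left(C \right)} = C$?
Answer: $8$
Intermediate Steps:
$F{\left(q \right)} = 0$ ($F{\left(q \right)} = 0 \left(-3\right) = 0$)
$c{\left(W \right)} = W$ ($c{\left(W \right)} = W 1 = W$)
$t{\left(J \right)} = J$ ($t{\left(J \right)} = J + 0 = J$)
$m{\left(V \right)} = -2 + V + 2 V^{2}$ ($m{\left(V \right)} = -2 + \left(\left(V^{2} + V V\right) + V\right) = -2 + \left(\left(V^{2} + V^{2}\right) + V\right) = -2 + \left(2 V^{2} + V\right) = -2 + \left(V + 2 V^{2}\right) = -2 + V + 2 V^{2}$)
$m{\left(D{\left(2 \right)} \right)} - t{\left(0 \right)} = \left(-2 + 2 + 2 \cdot 2^{2}\right) - 0 = \left(-2 + 2 + 2 \cdot 4\right) + 0 = \left(-2 + 2 + 8\right) + 0 = 8 + 0 = 8$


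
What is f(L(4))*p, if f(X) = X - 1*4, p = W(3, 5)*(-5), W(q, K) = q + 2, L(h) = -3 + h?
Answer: 75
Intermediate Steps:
W(q, K) = 2 + q
p = -25 (p = (2 + 3)*(-5) = 5*(-5) = -25)
f(X) = -4 + X (f(X) = X - 4 = -4 + X)
f(L(4))*p = (-4 + (-3 + 4))*(-25) = (-4 + 1)*(-25) = -3*(-25) = 75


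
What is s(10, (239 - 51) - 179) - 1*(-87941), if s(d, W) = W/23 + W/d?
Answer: 20226727/230 ≈ 87942.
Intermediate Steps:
s(d, W) = W/23 + W/d (s(d, W) = W*(1/23) + W/d = W/23 + W/d)
s(10, (239 - 51) - 179) - 1*(-87941) = (((239 - 51) - 179)/23 + ((239 - 51) - 179)/10) - 1*(-87941) = ((188 - 179)/23 + (188 - 179)*(⅒)) + 87941 = ((1/23)*9 + 9*(⅒)) + 87941 = (9/23 + 9/10) + 87941 = 297/230 + 87941 = 20226727/230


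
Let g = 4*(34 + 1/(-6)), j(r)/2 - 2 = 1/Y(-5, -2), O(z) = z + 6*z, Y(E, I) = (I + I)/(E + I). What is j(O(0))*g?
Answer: 1015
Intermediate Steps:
Y(E, I) = 2*I/(E + I) (Y(E, I) = (2*I)/(E + I) = 2*I/(E + I))
O(z) = 7*z
j(r) = 15/2 (j(r) = 4 + 2/((2*(-2)/(-5 - 2))) = 4 + 2/((2*(-2)/(-7))) = 4 + 2/((2*(-2)*(-⅐))) = 4 + 2/(4/7) = 4 + 2*(7/4) = 4 + 7/2 = 15/2)
g = 406/3 (g = 4*(34 - ⅙) = 4*(203/6) = 406/3 ≈ 135.33)
j(O(0))*g = (15/2)*(406/3) = 1015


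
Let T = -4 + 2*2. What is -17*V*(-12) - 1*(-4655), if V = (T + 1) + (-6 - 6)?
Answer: 2411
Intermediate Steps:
T = 0 (T = -4 + 4 = 0)
V = -11 (V = (0 + 1) + (-6 - 6) = 1 - 12 = -11)
-17*V*(-12) - 1*(-4655) = -17*(-11)*(-12) - 1*(-4655) = 187*(-12) + 4655 = -2244 + 4655 = 2411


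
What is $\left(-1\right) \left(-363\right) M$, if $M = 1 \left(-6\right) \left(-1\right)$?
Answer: $2178$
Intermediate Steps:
$M = 6$ ($M = \left(-6\right) \left(-1\right) = 6$)
$\left(-1\right) \left(-363\right) M = \left(-1\right) \left(-363\right) 6 = 363 \cdot 6 = 2178$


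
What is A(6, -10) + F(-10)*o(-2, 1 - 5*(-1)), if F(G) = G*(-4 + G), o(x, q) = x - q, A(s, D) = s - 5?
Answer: -1119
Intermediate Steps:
A(s, D) = -5 + s
A(6, -10) + F(-10)*o(-2, 1 - 5*(-1)) = (-5 + 6) + (-10*(-4 - 10))*(-2 - (1 - 5*(-1))) = 1 + (-10*(-14))*(-2 - (1 + 5)) = 1 + 140*(-2 - 1*6) = 1 + 140*(-2 - 6) = 1 + 140*(-8) = 1 - 1120 = -1119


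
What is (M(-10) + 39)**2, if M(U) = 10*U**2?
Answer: 1079521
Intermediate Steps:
(M(-10) + 39)**2 = (10*(-10)**2 + 39)**2 = (10*100 + 39)**2 = (1000 + 39)**2 = 1039**2 = 1079521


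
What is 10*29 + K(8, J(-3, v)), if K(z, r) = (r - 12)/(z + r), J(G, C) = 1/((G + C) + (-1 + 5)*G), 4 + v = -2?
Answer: 48177/167 ≈ 288.48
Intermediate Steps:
v = -6 (v = -4 - 2 = -6)
J(G, C) = 1/(C + 5*G) (J(G, C) = 1/((C + G) + 4*G) = 1/(C + 5*G))
K(z, r) = (-12 + r)/(r + z)
10*29 + K(8, J(-3, v)) = 10*29 + (-12 + 1/(-6 + 5*(-3)))/(1/(-6 + 5*(-3)) + 8) = 290 + (-12 + 1/(-6 - 15))/(1/(-6 - 15) + 8) = 290 + (-12 + 1/(-21))/(1/(-21) + 8) = 290 + (-12 - 1/21)/(-1/21 + 8) = 290 - 253/21/(167/21) = 290 + (21/167)*(-253/21) = 290 - 253/167 = 48177/167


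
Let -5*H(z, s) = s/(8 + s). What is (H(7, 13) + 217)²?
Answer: 518563984/11025 ≈ 47035.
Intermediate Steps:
H(z, s) = -s/(5*(8 + s))
(H(7, 13) + 217)² = (-1*13/(40 + 5*13) + 217)² = (-1*13/(40 + 65) + 217)² = (-1*13/105 + 217)² = (-1*13*1/105 + 217)² = (-13/105 + 217)² = (22772/105)² = 518563984/11025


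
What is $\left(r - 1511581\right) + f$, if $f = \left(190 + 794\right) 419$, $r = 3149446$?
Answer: $2050161$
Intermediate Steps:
$f = 412296$ ($f = 984 \cdot 419 = 412296$)
$\left(r - 1511581\right) + f = \left(3149446 - 1511581\right) + 412296 = 1637865 + 412296 = 2050161$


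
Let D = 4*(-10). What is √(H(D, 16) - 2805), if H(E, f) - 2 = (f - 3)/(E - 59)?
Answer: I*√3052610/33 ≈ 52.945*I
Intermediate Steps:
D = -40
H(E, f) = 2 + (-3 + f)/(-59 + E) (H(E, f) = 2 + (f - 3)/(E - 59) = 2 + (-3 + f)/(-59 + E))
√(H(D, 16) - 2805) = √((-121 + 16 + 2*(-40))/(-59 - 40) - 2805) = √((-121 + 16 - 80)/(-99) - 2805) = √(-1/99*(-185) - 2805) = √(185/99 - 2805) = √(-277510/99) = I*√3052610/33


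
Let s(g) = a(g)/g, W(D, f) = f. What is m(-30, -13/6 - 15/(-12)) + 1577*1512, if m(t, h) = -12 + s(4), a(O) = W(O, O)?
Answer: 2384413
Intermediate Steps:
a(O) = O
s(g) = 1 (s(g) = g/g = 1)
m(t, h) = -11 (m(t, h) = -12 + 1 = -11)
m(-30, -13/6 - 15/(-12)) + 1577*1512 = -11 + 1577*1512 = -11 + 2384424 = 2384413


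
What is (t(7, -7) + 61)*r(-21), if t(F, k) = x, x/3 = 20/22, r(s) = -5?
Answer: -3505/11 ≈ -318.64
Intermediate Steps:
x = 30/11 (x = 3*(20/22) = 3*(20*(1/22)) = 3*(10/11) = 30/11 ≈ 2.7273)
t(F, k) = 30/11
(t(7, -7) + 61)*r(-21) = (30/11 + 61)*(-5) = (701/11)*(-5) = -3505/11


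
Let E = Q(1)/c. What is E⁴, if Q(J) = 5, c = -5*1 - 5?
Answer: 1/16 ≈ 0.062500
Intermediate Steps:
c = -10 (c = -5 - 5 = -10)
E = -½ (E = 5/(-10) = 5*(-⅒) = -½ ≈ -0.50000)
E⁴ = (-½)⁴ = 1/16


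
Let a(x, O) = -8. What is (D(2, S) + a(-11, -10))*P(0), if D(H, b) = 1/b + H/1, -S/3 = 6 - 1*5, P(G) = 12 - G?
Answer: -76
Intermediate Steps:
S = -3 (S = -3*(6 - 1*5) = -3*(6 - 5) = -3*1 = -3)
D(H, b) = H + 1/b (D(H, b) = 1/b + H*1 = 1/b + H = H + 1/b)
(D(2, S) + a(-11, -10))*P(0) = ((2 + 1/(-3)) - 8)*(12 - 1*0) = ((2 - ⅓) - 8)*(12 + 0) = (5/3 - 8)*12 = -19/3*12 = -76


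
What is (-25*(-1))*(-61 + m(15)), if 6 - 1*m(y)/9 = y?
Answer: -3550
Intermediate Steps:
m(y) = 54 - 9*y
(-25*(-1))*(-61 + m(15)) = (-25*(-1))*(-61 + (54 - 9*15)) = 25*(-61 + (54 - 135)) = 25*(-61 - 81) = 25*(-142) = -3550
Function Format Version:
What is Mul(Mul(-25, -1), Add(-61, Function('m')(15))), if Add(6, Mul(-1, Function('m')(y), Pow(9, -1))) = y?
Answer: -3550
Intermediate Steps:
Function('m')(y) = Add(54, Mul(-9, y))
Mul(Mul(-25, -1), Add(-61, Function('m')(15))) = Mul(Mul(-25, -1), Add(-61, Add(54, Mul(-9, 15)))) = Mul(25, Add(-61, Add(54, -135))) = Mul(25, Add(-61, -81)) = Mul(25, -142) = -3550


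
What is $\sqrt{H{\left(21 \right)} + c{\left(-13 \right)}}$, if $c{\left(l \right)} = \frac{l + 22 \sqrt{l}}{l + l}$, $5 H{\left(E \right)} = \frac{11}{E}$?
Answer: $\frac{\sqrt{4507230 - 6306300 i \sqrt{13}}}{2730} \approx 1.3629 - 1.1193 i$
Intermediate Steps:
$H{\left(E \right)} = \frac{11}{5 E}$ ($H{\left(E \right)} = \frac{11 \frac{1}{E}}{5} = \frac{11}{5 E}$)
$c{\left(l \right)} = \frac{l + 22 \sqrt{l}}{2 l}$
$\sqrt{H{\left(21 \right)} + c{\left(-13 \right)}} = \sqrt{\frac{11}{5 \cdot 21} + \left(\frac{1}{2} + \frac{11}{i \sqrt{13}}\right)} = \sqrt{\frac{11}{5} \cdot \frac{1}{21} + \left(\frac{1}{2} + 11 \left(- \frac{i \sqrt{13}}{13}\right)\right)} = \sqrt{\frac{11}{105} + \left(\frac{1}{2} - \frac{11 i \sqrt{13}}{13}\right)} = \sqrt{\frac{127}{210} - \frac{11 i \sqrt{13}}{13}}$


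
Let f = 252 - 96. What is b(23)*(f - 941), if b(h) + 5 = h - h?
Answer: 3925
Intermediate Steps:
f = 156
b(h) = -5 (b(h) = -5 + (h - h) = -5 + 0 = -5)
b(23)*(f - 941) = -5*(156 - 941) = -5*(-785) = 3925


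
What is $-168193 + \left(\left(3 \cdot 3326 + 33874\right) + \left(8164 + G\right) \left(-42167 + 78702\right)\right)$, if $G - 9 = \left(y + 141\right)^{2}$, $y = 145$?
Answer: $3286893074$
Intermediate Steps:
$G = 81805$ ($G = 9 + \left(145 + 141\right)^{2} = 9 + 286^{2} = 9 + 81796 = 81805$)
$-168193 + \left(\left(3 \cdot 3326 + 33874\right) + \left(8164 + G\right) \left(-42167 + 78702\right)\right) = -168193 + \left(\left(3 \cdot 3326 + 33874\right) + \left(8164 + 81805\right) \left(-42167 + 78702\right)\right) = -168193 + \left(\left(9978 + 33874\right) + 89969 \cdot 36535\right) = -168193 + \left(43852 + 3287017415\right) = -168193 + 3287061267 = 3286893074$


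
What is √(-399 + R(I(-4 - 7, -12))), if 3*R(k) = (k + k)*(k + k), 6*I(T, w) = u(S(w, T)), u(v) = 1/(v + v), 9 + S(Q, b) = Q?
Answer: I*√57010713/378 ≈ 19.975*I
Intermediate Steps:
S(Q, b) = -9 + Q
u(v) = 1/(2*v)
I(T, w) = 1/(12*(-9 + w)) (I(T, w) = (1/(2*(-9 + w)))/6 = 1/(12*(-9 + w)))
R(k) = 4*k²/3 (R(k) = ((k + k)*(k + k))/3 = ((2*k)*(2*k))/3 = (4*k²)/3 = 4*k²/3)
√(-399 + R(I(-4 - 7, -12))) = √(-399 + 4*(1/(12*(-9 - 12)))²/3) = √(-399 + 4*((1/12)/(-21))²/3) = √(-399 + 4*((1/12)*(-1/21))²/3) = √(-399 + 4*(-1/252)²/3) = √(-399 + (4/3)*(1/63504)) = √(-399 + 1/47628) = √(-19003571/47628) = I*√57010713/378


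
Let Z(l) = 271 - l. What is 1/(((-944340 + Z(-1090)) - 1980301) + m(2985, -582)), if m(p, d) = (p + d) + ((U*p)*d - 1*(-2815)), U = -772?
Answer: 1/1338254378 ≈ 7.4724e-10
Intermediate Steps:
m(p, d) = 2815 + d + p - 772*d*p (m(p, d) = (p + d) + ((-772*p)*d - 1*(-2815)) = (d + p) + (-772*d*p + 2815) = (d + p) + (2815 - 772*d*p) = 2815 + d + p - 772*d*p)
1/(((-944340 + Z(-1090)) - 1980301) + m(2985, -582)) = 1/(((-944340 + (271 - 1*(-1090))) - 1980301) + (2815 - 582 + 2985 - 772*(-582)*2985)) = 1/(((-944340 + (271 + 1090)) - 1980301) + (2815 - 582 + 2985 + 1341172440)) = 1/(((-944340 + 1361) - 1980301) + 1341177658) = 1/((-942979 - 1980301) + 1341177658) = 1/(-2923280 + 1341177658) = 1/1338254378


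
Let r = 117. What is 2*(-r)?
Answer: -234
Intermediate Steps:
2*(-r) = 2*(-1*117) = 2*(-117) = -234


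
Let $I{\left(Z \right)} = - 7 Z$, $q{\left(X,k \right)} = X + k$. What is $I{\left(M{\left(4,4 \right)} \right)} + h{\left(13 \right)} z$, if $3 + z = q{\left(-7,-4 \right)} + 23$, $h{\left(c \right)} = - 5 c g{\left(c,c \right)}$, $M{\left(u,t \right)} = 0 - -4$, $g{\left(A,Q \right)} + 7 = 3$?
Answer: $2312$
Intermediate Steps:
$g{\left(A,Q \right)} = -4$ ($g{\left(A,Q \right)} = -7 + 3 = -4$)
$M{\left(u,t \right)} = 4$ ($M{\left(u,t \right)} = 0 + 4 = 4$)
$h{\left(c \right)} = 20 c$ ($h{\left(c \right)} = - 5 c \left(-4\right) = 20 c$)
$z = 9$ ($z = -3 + \left(\left(-7 - 4\right) + 23\right) = -3 + \left(-11 + 23\right) = -3 + 12 = 9$)
$I{\left(M{\left(4,4 \right)} \right)} + h{\left(13 \right)} z = \left(-7\right) 4 + 20 \cdot 13 \cdot 9 = -28 + 260 \cdot 9 = -28 + 2340 = 2312$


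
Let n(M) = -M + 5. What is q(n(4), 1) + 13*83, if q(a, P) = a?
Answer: 1080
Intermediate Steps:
n(M) = 5 - M
q(n(4), 1) + 13*83 = (5 - 1*4) + 13*83 = (5 - 4) + 1079 = 1 + 1079 = 1080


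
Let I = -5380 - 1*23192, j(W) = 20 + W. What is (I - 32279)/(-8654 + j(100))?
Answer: 60851/8534 ≈ 7.1304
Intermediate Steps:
I = -28572 (I = -5380 - 23192 = -28572)
(I - 32279)/(-8654 + j(100)) = (-28572 - 32279)/(-8654 + (20 + 100)) = -60851/(-8654 + 120) = -60851/(-8534) = -60851*(-1/8534) = 60851/8534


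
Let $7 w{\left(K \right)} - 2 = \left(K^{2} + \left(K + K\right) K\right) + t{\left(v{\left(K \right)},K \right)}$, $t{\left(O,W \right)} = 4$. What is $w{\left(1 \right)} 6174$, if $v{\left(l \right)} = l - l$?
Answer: $7938$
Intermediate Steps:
$v{\left(l \right)} = 0$
$w{\left(K \right)} = \frac{6}{7} + \frac{3 K^{2}}{7}$ ($w{\left(K \right)} = \frac{2}{7} + \frac{\left(K^{2} + \left(K + K\right) K\right) + 4}{7} = \frac{2}{7} + \frac{\left(K^{2} + 2 K K\right) + 4}{7} = \frac{2}{7} + \frac{\left(K^{2} + 2 K^{2}\right) + 4}{7} = \frac{2}{7} + \frac{3 K^{2} + 4}{7} = \frac{2}{7} + \frac{4 + 3 K^{2}}{7} = \frac{2}{7} + \left(\frac{4}{7} + \frac{3 K^{2}}{7}\right) = \frac{6}{7} + \frac{3 K^{2}}{7}$)
$w{\left(1 \right)} 6174 = \left(\frac{6}{7} + \frac{3 \cdot 1^{2}}{7}\right) 6174 = \left(\frac{6}{7} + \frac{3}{7} \cdot 1\right) 6174 = \left(\frac{6}{7} + \frac{3}{7}\right) 6174 = \frac{9}{7} \cdot 6174 = 7938$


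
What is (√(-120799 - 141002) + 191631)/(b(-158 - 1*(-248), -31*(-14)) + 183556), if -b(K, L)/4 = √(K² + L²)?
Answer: 2931251653/2807471820 + 63877*√49114/1403735910 + I*√1428677146/1403735910 + 45889*I*√29089/2807471820 ≈ 1.0542 + 0.0028147*I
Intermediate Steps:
b(K, L) = -4*√(K² + L²)
(√(-120799 - 141002) + 191631)/(b(-158 - 1*(-248), -31*(-14)) + 183556) = (√(-120799 - 141002) + 191631)/(-4*√((-158 - 1*(-248))² + (-31*(-14))²) + 183556) = (√(-261801) + 191631)/(-4*√((-158 + 248)² + 434²) + 183556) = (3*I*√29089 + 191631)/(-4*√(90² + 188356) + 183556) = (191631 + 3*I*√29089)/(-4*√(8100 + 188356) + 183556) = (191631 + 3*I*√29089)/(-8*√49114 + 183556) = (191631 + 3*I*√29089)/(183556 - 8*√49114)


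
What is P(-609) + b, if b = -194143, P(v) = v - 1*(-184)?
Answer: -194568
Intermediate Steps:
P(v) = 184 + v (P(v) = v + 184 = 184 + v)
P(-609) + b = (184 - 609) - 194143 = -425 - 194143 = -194568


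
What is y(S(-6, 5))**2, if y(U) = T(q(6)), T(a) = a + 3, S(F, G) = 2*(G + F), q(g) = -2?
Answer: 1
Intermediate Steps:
S(F, G) = 2*F + 2*G (S(F, G) = 2*(F + G) = 2*F + 2*G)
T(a) = 3 + a
y(U) = 1 (y(U) = 3 - 2 = 1)
y(S(-6, 5))**2 = 1**2 = 1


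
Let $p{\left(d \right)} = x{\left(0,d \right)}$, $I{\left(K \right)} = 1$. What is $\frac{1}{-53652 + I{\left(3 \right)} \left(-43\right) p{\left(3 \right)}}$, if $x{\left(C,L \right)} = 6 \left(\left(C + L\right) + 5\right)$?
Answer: $- \frac{1}{55716} \approx -1.7948 \cdot 10^{-5}$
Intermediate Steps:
$x{\left(C,L \right)} = 30 + 6 C + 6 L$ ($x{\left(C,L \right)} = 6 \left(5 + C + L\right) = 30 + 6 C + 6 L$)
$p{\left(d \right)} = 30 + 6 d$ ($p{\left(d \right)} = 30 + 6 \cdot 0 + 6 d = 30 + 0 + 6 d = 30 + 6 d$)
$\frac{1}{-53652 + I{\left(3 \right)} \left(-43\right) p{\left(3 \right)}} = \frac{1}{-53652 + 1 \left(-43\right) \left(30 + 6 \cdot 3\right)} = \frac{1}{-53652 - 43 \left(30 + 18\right)} = \frac{1}{-53652 - 2064} = \frac{1}{-55716} = - \frac{1}{55716}$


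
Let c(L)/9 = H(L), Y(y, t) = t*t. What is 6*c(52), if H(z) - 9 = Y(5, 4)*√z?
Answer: 486 + 1728*√13 ≈ 6716.4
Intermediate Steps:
Y(y, t) = t²
H(z) = 9 + 16*√z (H(z) = 9 + 4²*√z = 9 + 16*√z)
c(L) = 81 + 144*√L (c(L) = 9*(9 + 16*√L) = 81 + 144*√L)
6*c(52) = 6*(81 + 144*√52) = 6*(81 + 144*(2*√13)) = 6*(81 + 288*√13) = 486 + 1728*√13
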